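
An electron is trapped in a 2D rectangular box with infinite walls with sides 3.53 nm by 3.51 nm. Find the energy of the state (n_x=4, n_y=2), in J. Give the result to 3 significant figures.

E = 9.69×10^-20 J

For a 2D rectangular well E = (h²/8m_e)·Σ n_i²/L_i² = (6.626×10^-34)²/(8·9.109×10^-31) · [4²/(3.53 nm)² + 2²/(3.51 nm)²].
Evaluating gives E = 9.69×10^-20 J.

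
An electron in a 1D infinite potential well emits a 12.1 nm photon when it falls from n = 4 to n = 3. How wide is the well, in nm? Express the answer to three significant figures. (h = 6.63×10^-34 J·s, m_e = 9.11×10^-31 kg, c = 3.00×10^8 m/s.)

The photon carries ΔE = hc/λ = 6.63×10^-34·3.00×10^8/1.21×10^-8 m = 1.644×10^-17 J.
Since ΔE = (4² − 3²)E_1, E_1 = 2.349×10^-18 J, and L = h/√(8m_eE_1) = 1.60×10^-10 m = 0.160 nm.

L = 0.160 nm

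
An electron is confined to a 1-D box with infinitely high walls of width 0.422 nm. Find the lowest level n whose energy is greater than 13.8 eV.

E_1 = h²/(8m_eL²) = 3.383×10^-19 J = 2.112 eV.
Need n² > 13.8/2.112 = 6.534, i.e. n > 2.556.
The smallest integer satisfying this is n = 3.

n = 3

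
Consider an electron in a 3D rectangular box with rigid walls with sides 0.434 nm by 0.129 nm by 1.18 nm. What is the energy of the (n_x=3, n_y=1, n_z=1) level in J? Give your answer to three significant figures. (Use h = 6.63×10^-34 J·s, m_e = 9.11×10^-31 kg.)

E = 6.55×10^-18 J

For a 3D rectangular well E = (h²/8m_e)·Σ n_i²/L_i² = (6.63×10^-34)²/(8·9.11×10^-31) · [3²/(0.434 nm)² + 1²/(0.129 nm)² + 1²/(1.18 nm)²].
Evaluating gives E = 6.55×10^-18 J.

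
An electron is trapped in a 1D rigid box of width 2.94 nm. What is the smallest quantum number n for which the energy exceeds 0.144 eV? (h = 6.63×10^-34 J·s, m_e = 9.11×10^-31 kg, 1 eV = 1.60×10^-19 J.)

n = 2

E_1 = h²/(8m_eL²) = 6.978×10^-21 J = 0.04361 eV.
Need n² > 0.144/0.04361 = 3.302, i.e. n > 1.817.
The smallest integer satisfying this is n = 2.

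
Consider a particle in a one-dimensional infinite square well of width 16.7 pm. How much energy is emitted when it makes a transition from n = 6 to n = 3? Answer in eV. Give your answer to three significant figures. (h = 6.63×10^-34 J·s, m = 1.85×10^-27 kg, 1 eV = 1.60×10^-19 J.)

|ΔE| = 18.0 eV

E_1 = h²/(8mL²) = 1.065×10^-19 J.
|ΔE| = |6² − 3²|·E_1 = 27·1.065×10^-19 J = 2.875×10^-18 J = 18.0 eV.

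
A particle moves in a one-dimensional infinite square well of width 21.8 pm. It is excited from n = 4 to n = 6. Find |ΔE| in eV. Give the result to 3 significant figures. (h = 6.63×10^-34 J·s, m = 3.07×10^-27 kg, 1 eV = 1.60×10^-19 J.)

|ΔE| = 4.71 eV

E_1 = h²/(8mL²) = 3.766×10^-20 J.
|ΔE| = |4² − 6²|·E_1 = 20·3.766×10^-20 J = 7.532×10^-19 J = 4.71 eV.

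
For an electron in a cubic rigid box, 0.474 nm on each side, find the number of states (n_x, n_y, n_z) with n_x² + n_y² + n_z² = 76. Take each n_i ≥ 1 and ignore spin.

The level has n_x² + n_y² + n_z² = 76. The ordered positive-integer solutions are (2, 6, 6), (6, 2, 6), (6, 6, 2).
That gives 3 states.

degeneracy = 3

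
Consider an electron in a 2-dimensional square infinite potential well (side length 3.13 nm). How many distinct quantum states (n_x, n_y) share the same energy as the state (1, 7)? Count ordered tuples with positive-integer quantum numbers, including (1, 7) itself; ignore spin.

degeneracy = 3

The level has n_x² + n_y² = 50. The ordered positive-integer solutions are (1, 7), (5, 5), (7, 1).
That gives 3 states.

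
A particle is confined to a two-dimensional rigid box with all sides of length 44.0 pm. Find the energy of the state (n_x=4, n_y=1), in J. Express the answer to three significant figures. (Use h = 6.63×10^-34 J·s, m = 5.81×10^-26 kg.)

For a 2D rectangular well E = (h²/8m)·Σ n_i²/L_i² = (6.63×10^-34)²/(8·5.81×10^-26) · [4²/(44.0 pm)² + 1²/(44.0 pm)²].
Evaluating gives E = 8.30×10^-21 J.

E = 8.30×10^-21 J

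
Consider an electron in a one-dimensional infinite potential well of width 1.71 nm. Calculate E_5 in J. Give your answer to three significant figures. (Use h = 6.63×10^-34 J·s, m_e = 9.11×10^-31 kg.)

For an infinite well E_n = n²h²/(8m_eL²), so E_1 = h²/(8m_eL²) = (6.63×10^-34)²/(8·9.11×10^-31·(1.71×10^-9 m)²) = 2.063×10^-20 J.
Then E_5 = 5²·E_1 = 25·2.063×10^-20 J = 5.16×10^-19 J.

E_5 = 5.16×10^-19 J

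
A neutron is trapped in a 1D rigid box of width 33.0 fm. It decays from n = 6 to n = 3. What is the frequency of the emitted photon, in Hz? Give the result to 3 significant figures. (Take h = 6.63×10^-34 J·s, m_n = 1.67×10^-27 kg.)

E_1 = h²/(8m_nL²) = 3.021×10^-14 J and ΔE = (6² − 3²)E_1 = 8.157×10^-13 J.
f = ΔE/h = 8.157×10^-13/6.63×10^-34 = 1.23×10^21 Hz.

f = 1.23×10^21 Hz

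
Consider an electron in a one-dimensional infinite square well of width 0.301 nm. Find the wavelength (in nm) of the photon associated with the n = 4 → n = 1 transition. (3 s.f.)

E_1 = h²/(8m_eL²) = 6.650×10^-19 J, so ΔE = (4² − 1²)E_1 = 9.975×10^-18 J.
λ = hc/ΔE = (6.626×10^-34·2.998×10^8)/9.975×10^-18 = 1.99×10^-8 m = 19.9 nm.

λ = 19.9 nm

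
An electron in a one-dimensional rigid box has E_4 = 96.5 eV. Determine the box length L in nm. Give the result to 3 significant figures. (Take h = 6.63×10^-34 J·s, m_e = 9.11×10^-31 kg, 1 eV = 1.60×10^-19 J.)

From E_n = n²h²/(8m_eL²), L = n·h/√(8m_eE_n).
E_4 = 96.5 eV = 1.544×10^-17 J, so L = 4·6.63×10^-34/√(8·9.11×10^-31·1.544×10^-17) = 2.50×10^-10 m = 0.250 nm.

L = 0.250 nm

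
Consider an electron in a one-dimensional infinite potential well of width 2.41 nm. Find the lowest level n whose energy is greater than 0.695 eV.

n = 4

E_1 = h²/(8m_eL²) = 1.037×10^-20 J = 0.06473 eV.
Need n² > 0.695/0.06473 = 10.74, i.e. n > 3.277.
The smallest integer satisfying this is n = 4.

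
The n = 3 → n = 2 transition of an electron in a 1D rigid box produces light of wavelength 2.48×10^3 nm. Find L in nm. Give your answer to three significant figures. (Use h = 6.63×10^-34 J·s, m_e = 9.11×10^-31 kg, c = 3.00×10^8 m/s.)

The photon carries ΔE = hc/λ = 6.63×10^-34·3.00×10^8/2.48×10^-6 m = 8.020×10^-20 J.
Since ΔE = (3² − 2²)E_1, E_1 = 1.604×10^-20 J, and L = h/√(8m_eE_1) = 1.94×10^-9 m = 1.94 nm.

L = 1.94 nm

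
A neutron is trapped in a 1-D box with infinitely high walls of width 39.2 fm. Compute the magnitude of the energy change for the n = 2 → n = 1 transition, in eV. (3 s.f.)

|ΔE| = 3.99×10^5 eV

E_1 = h²/(8m_nL²) = 2.132×10^-14 J.
|ΔE| = |2² − 1²|·E_1 = 3·2.132×10^-14 J = 6.396×10^-14 J = 3.99×10^5 eV.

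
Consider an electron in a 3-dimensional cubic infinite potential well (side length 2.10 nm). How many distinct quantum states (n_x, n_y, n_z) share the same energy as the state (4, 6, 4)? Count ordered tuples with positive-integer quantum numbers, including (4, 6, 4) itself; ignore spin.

The level has n_x² + n_y² + n_z² = 68. The ordered positive-integer solutions are (4, 4, 6), (4, 6, 4), (6, 4, 4).
That gives 3 states.

degeneracy = 3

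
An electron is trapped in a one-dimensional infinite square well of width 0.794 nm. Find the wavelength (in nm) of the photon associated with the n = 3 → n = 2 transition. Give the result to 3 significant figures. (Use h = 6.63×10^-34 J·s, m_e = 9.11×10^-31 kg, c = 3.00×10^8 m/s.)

E_1 = h²/(8m_eL²) = 9.567×10^-20 J, so ΔE = (3² − 2²)E_1 = 4.783×10^-19 J.
λ = hc/ΔE = (6.63×10^-34·3.00×10^8)/4.783×10^-19 = 4.16×10^-7 m = 416 nm.

λ = 416 nm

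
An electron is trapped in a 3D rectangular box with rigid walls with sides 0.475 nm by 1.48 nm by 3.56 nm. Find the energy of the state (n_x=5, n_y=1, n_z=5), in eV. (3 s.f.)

For a 3D rectangular well E = (h²/8m_e)·Σ n_i²/L_i² = (6.626×10^-34)²/(8·9.109×10^-31) · [5²/(0.475 nm)² + 1²/(1.48 nm)² + 5²/(3.56 nm)²].
Evaluating gives E = 6.822×10^-18 J = 42.6 eV.

E = 42.6 eV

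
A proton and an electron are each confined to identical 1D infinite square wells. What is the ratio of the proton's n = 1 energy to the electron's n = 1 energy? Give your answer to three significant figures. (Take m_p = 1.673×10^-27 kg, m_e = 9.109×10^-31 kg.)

E_n ∝ 1/m at fixed n and L, so the ratio is m_e/m_p = 9.109×10^-31/1.673×10^-27 = 5.44×10^-4.

5.44×10^-4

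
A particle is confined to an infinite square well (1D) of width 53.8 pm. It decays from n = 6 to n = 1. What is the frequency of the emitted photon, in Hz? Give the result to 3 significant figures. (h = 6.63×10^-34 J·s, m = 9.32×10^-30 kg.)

f = 1.08×10^17 Hz

E_1 = h²/(8mL²) = 2.037×10^-18 J and ΔE = (6² − 1²)E_1 = 7.129×10^-17 J.
f = ΔE/h = 7.129×10^-17/6.63×10^-34 = 1.08×10^17 Hz.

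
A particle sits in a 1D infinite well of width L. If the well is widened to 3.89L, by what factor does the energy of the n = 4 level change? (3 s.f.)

0.0661

E_n ∝ 1/L², so the energy scales by 1/3.89² = 0.0661.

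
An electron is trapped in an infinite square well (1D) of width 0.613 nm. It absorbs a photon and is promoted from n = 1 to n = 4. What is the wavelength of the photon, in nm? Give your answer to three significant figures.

λ = 82.6 nm

E_1 = h²/(8m_eL²) = 1.603×10^-19 J, so ΔE = (4² − 1²)E_1 = 2.405×10^-18 J.
λ = hc/ΔE = (6.626×10^-34·2.998×10^8)/2.405×10^-18 = 8.26×10^-8 m = 82.6 nm.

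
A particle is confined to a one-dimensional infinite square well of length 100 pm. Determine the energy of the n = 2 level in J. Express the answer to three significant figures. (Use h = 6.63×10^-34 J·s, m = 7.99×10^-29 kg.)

E_2 = 2.75×10^-19 J

For an infinite well E_n = n²h²/(8mL²), so E_1 = h²/(8mL²) = (6.63×10^-34)²/(8·7.99×10^-29·(1.00×10^-10 m)²) = 6.877×10^-20 J.
Then E_2 = 2²·E_1 = 4·6.877×10^-20 J = 2.75×10^-19 J.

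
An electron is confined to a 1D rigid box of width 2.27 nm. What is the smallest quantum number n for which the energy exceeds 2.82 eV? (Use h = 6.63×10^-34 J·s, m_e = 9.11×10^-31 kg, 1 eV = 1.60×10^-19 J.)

E_1 = h²/(8m_eL²) = 1.170×10^-20 J = 0.07313 eV.
Need n² > 2.82/0.07313 = 38.56, i.e. n > 6.210.
The smallest integer satisfying this is n = 7.

n = 7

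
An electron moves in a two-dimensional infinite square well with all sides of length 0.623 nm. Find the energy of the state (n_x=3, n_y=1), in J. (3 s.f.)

E = 1.55×10^-18 J

For a 2D rectangular well E = (h²/8m_e)·Σ n_i²/L_i² = (6.626×10^-34)²/(8·9.109×10^-31) · [3²/(0.623 nm)² + 1²/(0.623 nm)²].
Evaluating gives E = 1.55×10^-18 J.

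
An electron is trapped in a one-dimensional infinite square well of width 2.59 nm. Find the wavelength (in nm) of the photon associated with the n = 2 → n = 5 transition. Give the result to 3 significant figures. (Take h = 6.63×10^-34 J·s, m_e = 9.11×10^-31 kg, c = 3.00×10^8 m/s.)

E_1 = h²/(8m_eL²) = 8.991×10^-21 J, so ΔE = (5² − 2²)E_1 = 1.888×10^-19 J.
λ = hc/ΔE = (6.63×10^-34·3.00×10^8)/1.888×10^-19 = 1.05×10^-6 m = 1.05×10^3 nm.

λ = 1.05×10^3 nm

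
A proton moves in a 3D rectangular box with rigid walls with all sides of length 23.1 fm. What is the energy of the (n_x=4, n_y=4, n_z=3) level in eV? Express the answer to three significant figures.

For a 3D rectangular well E = (h²/8m_p)·Σ n_i²/L_i² = (6.626×10^-34)²/(8·1.673×10^-27) · [4²/(23.1 fm)² + 4²/(23.1 fm)² + 3²/(23.1 fm)²].
Evaluating gives E = 2.520×10^-12 J = 1.57×10^7 eV.

E = 1.57×10^7 eV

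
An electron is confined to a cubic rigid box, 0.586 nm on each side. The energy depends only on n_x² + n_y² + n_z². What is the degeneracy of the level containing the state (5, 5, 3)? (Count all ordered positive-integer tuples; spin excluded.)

degeneracy = 9

The level has n_x² + n_y² + n_z² = 59. The ordered positive-integer solutions are (1, 3, 7), (1, 7, 3), (3, 1, 7), (3, 5, 5), (3, 7, 1), (5, 3, 5), (5, 5, 3), (7, 1, 3), (7, 3, 1).
That gives 9 states.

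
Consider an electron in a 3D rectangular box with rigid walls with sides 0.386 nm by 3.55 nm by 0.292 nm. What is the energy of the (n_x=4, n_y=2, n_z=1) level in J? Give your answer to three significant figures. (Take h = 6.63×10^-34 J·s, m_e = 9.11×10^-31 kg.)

E = 7.20×10^-18 J

For a 3D rectangular well E = (h²/8m_e)·Σ n_i²/L_i² = (6.63×10^-34)²/(8·9.11×10^-31) · [4²/(0.386 nm)² + 2²/(3.55 nm)² + 1²/(0.292 nm)²].
Evaluating gives E = 7.20×10^-18 J.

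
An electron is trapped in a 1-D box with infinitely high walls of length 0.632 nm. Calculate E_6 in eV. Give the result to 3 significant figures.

E_6 = 33.9 eV

For an infinite well E_n = n²h²/(8m_eL²), so E_1 = h²/(8m_eL²) = (6.626×10^-34)²/(8·9.109×10^-31·(6.32×10^-10 m)²) = 1.508×10^-19 J.
Then E_6 = 6²·E_1 = 36·1.508×10^-19 J = 5.429×10^-18 J.
Converting, E_6 = 5.429×10^-18 J / (1.602×10^-19 J/eV) = 33.9 eV.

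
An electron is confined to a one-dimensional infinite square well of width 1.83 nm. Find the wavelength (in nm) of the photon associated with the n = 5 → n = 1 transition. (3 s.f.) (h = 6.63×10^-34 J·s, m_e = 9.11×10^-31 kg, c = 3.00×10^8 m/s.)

E_1 = h²/(8m_eL²) = 1.801×10^-20 J, so ΔE = (5² − 1²)E_1 = 4.322×10^-19 J.
λ = hc/ΔE = (6.63×10^-34·3.00×10^8)/4.322×10^-19 = 4.60×10^-7 m = 460 nm.

λ = 460 nm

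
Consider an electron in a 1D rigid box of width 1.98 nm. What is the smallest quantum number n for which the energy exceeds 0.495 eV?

E_1 = h²/(8m_eL²) = 1.537×10^-20 J = 0.09594 eV.
Need n² > 0.495/0.09594 = 5.159, i.e. n > 2.271.
The smallest integer satisfying this is n = 3.

n = 3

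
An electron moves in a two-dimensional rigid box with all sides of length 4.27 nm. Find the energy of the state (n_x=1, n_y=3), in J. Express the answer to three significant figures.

E = 3.30×10^-20 J

For a 2D rectangular well E = (h²/8m_e)·Σ n_i²/L_i² = (6.626×10^-34)²/(8·9.109×10^-31) · [1²/(4.27 nm)² + 3²/(4.27 nm)²].
Evaluating gives E = 3.30×10^-20 J.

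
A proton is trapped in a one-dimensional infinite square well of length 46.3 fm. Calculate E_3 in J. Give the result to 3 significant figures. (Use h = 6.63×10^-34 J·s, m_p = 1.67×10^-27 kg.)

For an infinite well E_n = n²h²/(8m_pL²), so E_1 = h²/(8m_pL²) = (6.63×10^-34)²/(8·1.67×10^-27·(4.63×10^-14 m)²) = 1.535×10^-14 J.
Then E_3 = 3²·E_1 = 9·1.535×10^-14 J = 1.38×10^-13 J.

E_3 = 1.38×10^-13 J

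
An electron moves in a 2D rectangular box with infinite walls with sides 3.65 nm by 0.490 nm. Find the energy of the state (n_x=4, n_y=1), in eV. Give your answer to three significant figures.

For a 2D rectangular well E = (h²/8m_e)·Σ n_i²/L_i² = (6.626×10^-34)²/(8·9.109×10^-31) · [4²/(3.65 nm)² + 1²/(0.490 nm)²].
Evaluating gives E = 3.233×10^-19 J = 2.02 eV.

E = 2.02 eV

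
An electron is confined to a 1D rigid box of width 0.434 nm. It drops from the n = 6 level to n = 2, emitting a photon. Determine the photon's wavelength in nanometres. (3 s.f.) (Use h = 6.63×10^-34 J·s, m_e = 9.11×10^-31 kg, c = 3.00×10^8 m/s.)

λ = 19.4 nm

E_1 = h²/(8m_eL²) = 3.202×10^-19 J, so ΔE = (6² − 2²)E_1 = 1.025×10^-17 J.
λ = hc/ΔE = (6.63×10^-34·3.00×10^8)/1.025×10^-17 = 1.94×10^-8 m = 19.4 nm.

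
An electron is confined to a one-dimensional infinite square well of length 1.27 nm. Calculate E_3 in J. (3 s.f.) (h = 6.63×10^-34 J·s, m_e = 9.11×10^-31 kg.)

For an infinite well E_n = n²h²/(8m_eL²), so E_1 = h²/(8m_eL²) = (6.63×10^-34)²/(8·9.11×10^-31·(1.27×10^-9 m)²) = 3.739×10^-20 J.
Then E_3 = 3²·E_1 = 9·3.739×10^-20 J = 3.37×10^-19 J.

E_3 = 3.37×10^-19 J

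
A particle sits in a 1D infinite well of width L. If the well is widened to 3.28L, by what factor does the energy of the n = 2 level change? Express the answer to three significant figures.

0.0930

E_n ∝ 1/L², so the energy scales by 1/3.28² = 0.0930.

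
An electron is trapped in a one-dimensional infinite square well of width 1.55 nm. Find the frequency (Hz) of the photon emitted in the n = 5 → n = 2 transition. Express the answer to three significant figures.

E_1 = h²/(8m_eL²) = 2.508×10^-20 J and ΔE = (5² − 2²)E_1 = 5.267×10^-19 J.
f = ΔE/h = 5.267×10^-19/6.626×10^-34 = 7.95×10^14 Hz.

f = 7.95×10^14 Hz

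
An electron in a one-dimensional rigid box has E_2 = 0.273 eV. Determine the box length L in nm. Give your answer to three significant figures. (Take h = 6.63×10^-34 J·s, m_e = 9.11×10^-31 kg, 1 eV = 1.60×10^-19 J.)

From E_n = n²h²/(8m_eL²), L = n·h/√(8m_eE_n).
E_2 = 0.273 eV = 4.368×10^-20 J, so L = 2·6.63×10^-34/√(8·9.11×10^-31·4.368×10^-20) = 2.35×10^-9 m = 2.35 nm.

L = 2.35 nm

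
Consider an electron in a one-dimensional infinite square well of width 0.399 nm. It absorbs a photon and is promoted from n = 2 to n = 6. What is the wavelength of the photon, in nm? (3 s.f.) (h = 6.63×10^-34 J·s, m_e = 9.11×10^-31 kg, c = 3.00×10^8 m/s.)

E_1 = h²/(8m_eL²) = 3.789×10^-19 J, so ΔE = (6² − 2²)E_1 = 1.212×10^-17 J.
λ = hc/ΔE = (6.63×10^-34·3.00×10^8)/1.212×10^-17 = 1.64×10^-8 m = 16.4 nm.

λ = 16.4 nm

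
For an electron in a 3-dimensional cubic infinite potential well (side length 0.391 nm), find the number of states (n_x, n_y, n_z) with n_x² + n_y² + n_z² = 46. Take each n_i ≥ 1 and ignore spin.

The level has n_x² + n_y² + n_z² = 46. The ordered positive-integer solutions are (1, 3, 6), (1, 6, 3), (3, 1, 6), (3, 6, 1), (6, 1, 3), (6, 3, 1).
That gives 6 states.

degeneracy = 6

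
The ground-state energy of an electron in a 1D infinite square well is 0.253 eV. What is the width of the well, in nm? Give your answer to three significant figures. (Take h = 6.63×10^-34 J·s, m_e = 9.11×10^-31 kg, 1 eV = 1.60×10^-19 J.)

From E_n = n²h²/(8m_eL²), L = n·h/√(8m_eE_n).
E_1 = 0.253 eV = 4.048×10^-20 J, so L = 1·6.63×10^-34/√(8·9.11×10^-31·4.048×10^-20) = 1.22×10^-9 m = 1.22 nm.

L = 1.22 nm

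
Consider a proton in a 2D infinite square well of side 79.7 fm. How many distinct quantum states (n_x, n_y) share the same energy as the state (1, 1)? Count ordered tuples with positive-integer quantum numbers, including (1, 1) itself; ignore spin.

degeneracy = 1

The level has n_x² + n_y² = 2. The ordered positive-integer solutions are (1, 1).
That gives 1 state.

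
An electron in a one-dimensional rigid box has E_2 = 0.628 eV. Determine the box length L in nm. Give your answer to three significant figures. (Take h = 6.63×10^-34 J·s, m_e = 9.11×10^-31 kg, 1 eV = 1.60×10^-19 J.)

L = 1.55 nm

From E_n = n²h²/(8m_eL²), L = n·h/√(8m_eE_n).
E_2 = 0.628 eV = 1.005×10^-19 J, so L = 2·6.63×10^-34/√(8·9.11×10^-31·1.005×10^-19) = 1.55×10^-9 m = 1.55 nm.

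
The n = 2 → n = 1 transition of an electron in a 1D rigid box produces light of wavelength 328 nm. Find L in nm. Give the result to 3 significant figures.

The photon carries ΔE = hc/λ = 6.626×10^-34·2.998×10^8/3.28×10^-7 m = 6.056×10^-19 J.
Since ΔE = (2² − 1²)E_1, E_1 = 2.019×10^-19 J, and L = h/√(8m_eE_1) = 5.46×10^-10 m = 0.546 nm.

L = 0.546 nm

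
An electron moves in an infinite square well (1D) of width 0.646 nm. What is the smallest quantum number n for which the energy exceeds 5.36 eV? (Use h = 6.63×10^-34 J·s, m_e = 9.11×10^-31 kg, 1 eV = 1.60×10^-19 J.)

n = 3

E_1 = h²/(8m_eL²) = 1.445×10^-19 J = 0.9031 eV.
Need n² > 5.36/0.9031 = 5.935, i.e. n > 2.436.
The smallest integer satisfying this is n = 3.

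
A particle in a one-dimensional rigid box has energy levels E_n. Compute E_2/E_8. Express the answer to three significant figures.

0.0625

E_n ∝ n², so E_2/E_8 = 2²/8² = 4/64 = 0.0625.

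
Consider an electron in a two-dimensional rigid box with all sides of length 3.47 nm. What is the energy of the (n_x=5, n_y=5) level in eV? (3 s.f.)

For a 2D rectangular well E = (h²/8m_e)·Σ n_i²/L_i² = (6.626×10^-34)²/(8·9.109×10^-31) · [5²/(3.47 nm)² + 5²/(3.47 nm)²].
Evaluating gives E = 2.502×10^-19 J = 1.56 eV.

E = 1.56 eV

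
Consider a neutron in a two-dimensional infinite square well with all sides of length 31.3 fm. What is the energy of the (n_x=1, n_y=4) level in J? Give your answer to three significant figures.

E = 5.69×10^-13 J

For a 2D rectangular well E = (h²/8m_n)·Σ n_i²/L_i² = (6.626×10^-34)²/(8·1.675×10^-27) · [1²/(31.3 fm)² + 4²/(31.3 fm)²].
Evaluating gives E = 5.69×10^-13 J.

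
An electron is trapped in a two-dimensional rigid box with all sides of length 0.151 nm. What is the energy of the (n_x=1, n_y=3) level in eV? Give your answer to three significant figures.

E = 165 eV

For a 2D rectangular well E = (h²/8m_e)·Σ n_i²/L_i² = (6.626×10^-34)²/(8·9.109×10^-31) · [1²/(0.151 nm)² + 3²/(0.151 nm)²].
Evaluating gives E = 2.642×10^-17 J = 165 eV.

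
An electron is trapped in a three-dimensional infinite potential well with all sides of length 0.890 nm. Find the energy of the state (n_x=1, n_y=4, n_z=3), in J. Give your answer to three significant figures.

For a 3D rectangular well E = (h²/8m_e)·Σ n_i²/L_i² = (6.626×10^-34)²/(8·9.109×10^-31) · [1²/(0.890 nm)² + 4²/(0.890 nm)² + 3²/(0.890 nm)²].
Evaluating gives E = 1.98×10^-18 J.

E = 1.98×10^-18 J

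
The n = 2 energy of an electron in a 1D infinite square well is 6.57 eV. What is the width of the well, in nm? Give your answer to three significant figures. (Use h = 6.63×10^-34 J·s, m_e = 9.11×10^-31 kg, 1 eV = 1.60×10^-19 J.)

From E_n = n²h²/(8m_eL²), L = n·h/√(8m_eE_n).
E_2 = 6.57 eV = 1.051×10^-18 J, so L = 2·6.63×10^-34/√(8·9.11×10^-31·1.051×10^-18) = 4.79×10^-10 m = 0.479 nm.

L = 0.479 nm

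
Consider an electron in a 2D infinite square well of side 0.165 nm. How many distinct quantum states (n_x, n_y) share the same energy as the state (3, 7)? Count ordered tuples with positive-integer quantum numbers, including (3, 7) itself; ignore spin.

degeneracy = 2

The level has n_x² + n_y² = 58. The ordered positive-integer solutions are (3, 7), (7, 3).
That gives 2 states.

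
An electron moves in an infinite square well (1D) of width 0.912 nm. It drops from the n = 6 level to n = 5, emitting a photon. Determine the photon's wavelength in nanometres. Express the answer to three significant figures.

E_1 = h²/(8m_eL²) = 7.244×10^-20 J, so ΔE = (6² − 5²)E_1 = 7.968×10^-19 J.
λ = hc/ΔE = (6.626×10^-34·2.998×10^8)/7.968×10^-19 = 2.49×10^-7 m = 249 nm.

λ = 249 nm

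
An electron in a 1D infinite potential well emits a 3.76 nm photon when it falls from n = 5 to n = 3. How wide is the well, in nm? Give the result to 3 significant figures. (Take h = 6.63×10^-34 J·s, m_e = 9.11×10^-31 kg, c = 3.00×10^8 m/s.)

L = 0.135 nm

The photon carries ΔE = hc/λ = 6.63×10^-34·3.00×10^8/3.76×10^-9 m = 5.290×10^-17 J.
Since ΔE = (5² − 3²)E_1, E_1 = 3.306×10^-18 J, and L = h/√(8m_eE_1) = 1.35×10^-10 m = 0.135 nm.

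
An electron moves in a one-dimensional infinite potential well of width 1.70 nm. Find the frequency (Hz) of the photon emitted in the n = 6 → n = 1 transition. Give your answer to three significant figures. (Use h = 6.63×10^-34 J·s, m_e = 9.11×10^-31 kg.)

f = 1.10×10^15 Hz

E_1 = h²/(8m_eL²) = 2.087×10^-20 J and ΔE = (6² − 1²)E_1 = 7.305×10^-19 J.
f = ΔE/h = 7.305×10^-19/6.63×10^-34 = 1.10×10^15 Hz.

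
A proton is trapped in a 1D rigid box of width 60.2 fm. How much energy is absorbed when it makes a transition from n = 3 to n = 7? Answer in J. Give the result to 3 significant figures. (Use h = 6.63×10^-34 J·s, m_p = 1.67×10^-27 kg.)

|ΔE| = 3.63×10^-13 J

E_1 = h²/(8m_pL²) = 9.079×10^-15 J.
|ΔE| = |3² − 7²|·E_1 = 40·9.079×10^-15 J = 3.63×10^-13 J.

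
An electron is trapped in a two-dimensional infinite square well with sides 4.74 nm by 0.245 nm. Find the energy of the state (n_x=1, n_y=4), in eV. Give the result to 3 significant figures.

For a 2D rectangular well E = (h²/8m_e)·Σ n_i²/L_i² = (6.626×10^-34)²/(8·9.109×10^-31) · [1²/(4.74 nm)² + 4²/(0.245 nm)²].
Evaluating gives E = 1.606×10^-17 J = 100 eV.

E = 100 eV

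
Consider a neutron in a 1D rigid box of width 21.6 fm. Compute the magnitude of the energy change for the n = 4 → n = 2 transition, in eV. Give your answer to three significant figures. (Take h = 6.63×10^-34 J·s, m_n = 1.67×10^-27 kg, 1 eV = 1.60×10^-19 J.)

E_1 = h²/(8m_nL²) = 7.052×10^-14 J.
|ΔE| = |4² − 2²|·E_1 = 12·7.052×10^-14 J = 8.462×10^-13 J = 5.29×10^6 eV.

|ΔE| = 5.29×10^6 eV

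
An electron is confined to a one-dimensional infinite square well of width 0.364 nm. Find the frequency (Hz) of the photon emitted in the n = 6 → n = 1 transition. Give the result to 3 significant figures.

f = 2.40×10^16 Hz

E_1 = h²/(8m_eL²) = 4.547×10^-19 J and ΔE = (6² − 1²)E_1 = 1.591×10^-17 J.
f = ΔE/h = 1.591×10^-17/6.626×10^-34 = 2.40×10^16 Hz.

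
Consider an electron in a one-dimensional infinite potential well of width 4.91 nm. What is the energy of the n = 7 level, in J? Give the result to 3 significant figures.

For an infinite well E_n = n²h²/(8m_eL²), so E_1 = h²/(8m_eL²) = (6.626×10^-34)²/(8·9.109×10^-31·(4.91×10^-9 m)²) = 2.499×10^-21 J.
Then E_7 = 7²·E_1 = 49·2.499×10^-21 J = 1.22×10^-19 J.

E_7 = 1.22×10^-19 J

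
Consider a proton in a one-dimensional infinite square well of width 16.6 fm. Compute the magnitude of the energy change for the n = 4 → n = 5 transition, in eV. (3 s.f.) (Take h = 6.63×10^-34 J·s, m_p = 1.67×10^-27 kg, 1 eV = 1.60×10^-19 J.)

|ΔE| = 6.72×10^6 eV

E_1 = h²/(8m_pL²) = 1.194×10^-13 J.
|ΔE| = |4² − 5²|·E_1 = 9·1.194×10^-13 J = 1.075×10^-12 J = 6.72×10^6 eV.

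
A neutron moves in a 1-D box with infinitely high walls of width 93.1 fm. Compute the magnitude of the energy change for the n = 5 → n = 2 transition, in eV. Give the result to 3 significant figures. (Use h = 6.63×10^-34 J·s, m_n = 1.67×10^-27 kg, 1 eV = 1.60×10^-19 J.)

|ΔE| = 4.98×10^5 eV

E_1 = h²/(8m_nL²) = 3.796×10^-15 J.
|ΔE| = |5² − 2²|·E_1 = 21·3.796×10^-15 J = 7.972×10^-14 J = 4.98×10^5 eV.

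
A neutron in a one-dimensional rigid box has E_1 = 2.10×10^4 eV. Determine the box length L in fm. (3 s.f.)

From E_n = n²h²/(8m_nL²), L = n·h/√(8m_nE_n).
E_1 = 2.10×10^4 eV = 3.364×10^-15 J, so L = 1·6.626×10^-34/√(8·1.675×10^-27·3.364×10^-15) = 9.87×10^-14 m = 98.7 fm.

L = 98.7 fm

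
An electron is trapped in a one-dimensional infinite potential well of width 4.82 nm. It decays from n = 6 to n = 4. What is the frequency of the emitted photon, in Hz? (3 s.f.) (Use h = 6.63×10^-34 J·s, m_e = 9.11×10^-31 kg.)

E_1 = h²/(8m_eL²) = 2.596×10^-21 J and ΔE = (6² − 4²)E_1 = 5.192×10^-20 J.
f = ΔE/h = 5.192×10^-20/6.63×10^-34 = 7.83×10^13 Hz.

f = 7.83×10^13 Hz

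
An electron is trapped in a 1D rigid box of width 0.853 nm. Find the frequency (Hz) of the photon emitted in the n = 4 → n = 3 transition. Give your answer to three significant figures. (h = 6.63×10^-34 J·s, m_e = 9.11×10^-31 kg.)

f = 8.75×10^14 Hz

E_1 = h²/(8m_eL²) = 8.289×10^-20 J and ΔE = (4² − 3²)E_1 = 5.802×10^-19 J.
f = ΔE/h = 5.802×10^-19/6.63×10^-34 = 8.75×10^14 Hz.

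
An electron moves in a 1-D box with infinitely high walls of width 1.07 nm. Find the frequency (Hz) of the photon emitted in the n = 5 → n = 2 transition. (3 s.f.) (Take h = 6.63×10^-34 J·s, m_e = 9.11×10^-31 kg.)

E_1 = h²/(8m_eL²) = 5.268×10^-20 J and ΔE = (5² − 2²)E_1 = 1.106×10^-18 J.
f = ΔE/h = 1.106×10^-18/6.63×10^-34 = 1.67×10^15 Hz.

f = 1.67×10^15 Hz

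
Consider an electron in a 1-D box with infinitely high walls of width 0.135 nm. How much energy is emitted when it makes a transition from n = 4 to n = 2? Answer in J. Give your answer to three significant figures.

|ΔE| = 3.97×10^-17 J

E_1 = h²/(8m_eL²) = 3.306×10^-18 J.
|ΔE| = |4² − 2²|·E_1 = 12·3.306×10^-18 J = 3.97×10^-17 J.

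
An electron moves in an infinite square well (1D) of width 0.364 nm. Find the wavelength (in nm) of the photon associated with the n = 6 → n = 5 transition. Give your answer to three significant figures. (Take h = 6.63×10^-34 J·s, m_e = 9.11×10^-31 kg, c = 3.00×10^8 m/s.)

λ = 39.7 nm

E_1 = h²/(8m_eL²) = 4.552×10^-19 J, so ΔE = (6² − 5²)E_1 = 5.007×10^-18 J.
λ = hc/ΔE = (6.63×10^-34·3.00×10^8)/5.007×10^-18 = 3.97×10^-8 m = 39.7 nm.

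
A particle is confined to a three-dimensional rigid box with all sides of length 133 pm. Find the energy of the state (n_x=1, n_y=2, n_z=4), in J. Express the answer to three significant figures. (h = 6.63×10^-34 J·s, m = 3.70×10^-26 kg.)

For a 3D rectangular well E = (h²/8m)·Σ n_i²/L_i² = (6.63×10^-34)²/(8·3.70×10^-26) · [1²/(133 pm)² + 2²/(133 pm)² + 4²/(133 pm)²].
Evaluating gives E = 1.76×10^-21 J.

E = 1.76×10^-21 J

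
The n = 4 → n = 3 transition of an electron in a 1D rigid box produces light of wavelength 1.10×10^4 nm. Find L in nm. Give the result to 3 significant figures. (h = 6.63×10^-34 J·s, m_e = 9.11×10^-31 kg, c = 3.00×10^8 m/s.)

The photon carries ΔE = hc/λ = 6.63×10^-34·3.00×10^8/1.10×10^-5 m = 1.808×10^-20 J.
Since ΔE = (4² − 3²)E_1, E_1 = 2.583×10^-21 J, and L = h/√(8m_eE_1) = 4.83×10^-9 m = 4.83 nm.

L = 4.83 nm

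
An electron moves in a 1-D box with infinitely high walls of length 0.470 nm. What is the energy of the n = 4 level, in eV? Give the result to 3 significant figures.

For an infinite well E_n = n²h²/(8m_eL²), so E_1 = h²/(8m_eL²) = (6.626×10^-34)²/(8·9.109×10^-31·(4.70×10^-10 m)²) = 2.727×10^-19 J.
Then E_4 = 4²·E_1 = 16·2.727×10^-19 J = 4.363×10^-18 J.
Converting, E_4 = 4.363×10^-18 J / (1.602×10^-19 J/eV) = 27.2 eV.

E_4 = 27.2 eV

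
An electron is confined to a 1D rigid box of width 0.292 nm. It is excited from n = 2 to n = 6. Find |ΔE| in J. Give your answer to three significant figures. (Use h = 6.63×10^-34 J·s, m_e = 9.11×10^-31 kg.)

|ΔE| = 2.26×10^-17 J

E_1 = h²/(8m_eL²) = 7.074×10^-19 J.
|ΔE| = |2² − 6²|·E_1 = 32·7.074×10^-19 J = 2.26×10^-17 J.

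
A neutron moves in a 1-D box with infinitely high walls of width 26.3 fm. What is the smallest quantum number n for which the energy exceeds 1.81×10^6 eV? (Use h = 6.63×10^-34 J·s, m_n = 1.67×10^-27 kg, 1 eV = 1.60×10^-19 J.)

E_1 = h²/(8m_nL²) = 4.757×10^-14 J = 2.973×10^5 eV.
Need n² > 1.81×10^6/2.973×10^5 = 6.088, i.e. n > 2.467.
The smallest integer satisfying this is n = 3.

n = 3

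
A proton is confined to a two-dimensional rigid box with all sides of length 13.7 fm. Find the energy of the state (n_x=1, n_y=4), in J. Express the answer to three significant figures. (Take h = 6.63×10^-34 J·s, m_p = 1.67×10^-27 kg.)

For a 2D rectangular well E = (h²/8m_p)·Σ n_i²/L_i² = (6.63×10^-34)²/(8·1.67×10^-27) · [1²/(13.7 fm)² + 4²/(13.7 fm)²].
Evaluating gives E = 2.98×10^-12 J.

E = 2.98×10^-12 J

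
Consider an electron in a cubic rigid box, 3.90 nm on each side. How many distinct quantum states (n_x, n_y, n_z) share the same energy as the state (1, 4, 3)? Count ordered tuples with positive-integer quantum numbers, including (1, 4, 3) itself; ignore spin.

degeneracy = 6

The level has n_x² + n_y² + n_z² = 26. The ordered positive-integer solutions are (1, 3, 4), (1, 4, 3), (3, 1, 4), (3, 4, 1), (4, 1, 3), (4, 3, 1).
That gives 6 states.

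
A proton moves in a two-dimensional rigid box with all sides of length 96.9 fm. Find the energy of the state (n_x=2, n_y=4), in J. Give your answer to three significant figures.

E = 6.99×10^-14 J

For a 2D rectangular well E = (h²/8m_p)·Σ n_i²/L_i² = (6.626×10^-34)²/(8·1.673×10^-27) · [2²/(96.9 fm)² + 4²/(96.9 fm)²].
Evaluating gives E = 6.99×10^-14 J.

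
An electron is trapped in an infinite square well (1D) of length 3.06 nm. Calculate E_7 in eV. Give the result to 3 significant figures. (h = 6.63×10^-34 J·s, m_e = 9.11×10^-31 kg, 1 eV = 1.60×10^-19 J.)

For an infinite well E_n = n²h²/(8m_eL²), so E_1 = h²/(8m_eL²) = (6.63×10^-34)²/(8·9.11×10^-31·(3.06×10^-9 m)²) = 6.441×10^-21 J.
Then E_7 = 7²·E_1 = 49·6.441×10^-21 J = 3.156×10^-19 J.
Converting, E_7 = 3.156×10^-19 J / (1.60×10^-19 J/eV) = 1.97 eV.

E_7 = 1.97 eV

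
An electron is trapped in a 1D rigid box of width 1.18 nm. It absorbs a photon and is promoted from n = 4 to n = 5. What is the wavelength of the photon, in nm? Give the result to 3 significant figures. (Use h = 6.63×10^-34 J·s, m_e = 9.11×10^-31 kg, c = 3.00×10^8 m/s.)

λ = 510 nm

E_1 = h²/(8m_eL²) = 4.332×10^-20 J, so ΔE = (5² − 4²)E_1 = 3.899×10^-19 J.
λ = hc/ΔE = (6.63×10^-34·3.00×10^8)/3.899×10^-19 = 5.10×10^-7 m = 510 nm.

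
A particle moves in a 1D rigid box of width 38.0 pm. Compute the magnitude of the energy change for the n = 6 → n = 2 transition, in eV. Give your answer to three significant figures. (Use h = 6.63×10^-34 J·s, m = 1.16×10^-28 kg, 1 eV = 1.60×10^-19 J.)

E_1 = h²/(8mL²) = 3.280×10^-19 J.
|ΔE| = |6² − 2²|·E_1 = 32·3.280×10^-19 J = 1.050×10^-17 J = 65.6 eV.

|ΔE| = 65.6 eV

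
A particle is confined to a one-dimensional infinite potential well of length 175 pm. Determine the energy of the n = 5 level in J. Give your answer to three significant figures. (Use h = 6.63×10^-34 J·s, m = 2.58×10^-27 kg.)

E_5 = 1.74×10^-20 J

For an infinite well E_n = n²h²/(8mL²), so E_1 = h²/(8mL²) = (6.63×10^-34)²/(8·2.58×10^-27·(1.75×10^-10 m)²) = 6.954×10^-22 J.
Then E_5 = 5²·E_1 = 25·6.954×10^-22 J = 1.74×10^-20 J.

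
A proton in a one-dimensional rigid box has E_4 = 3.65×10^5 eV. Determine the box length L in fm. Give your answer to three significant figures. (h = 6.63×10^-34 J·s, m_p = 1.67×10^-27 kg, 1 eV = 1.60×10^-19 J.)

From E_n = n²h²/(8m_pL²), L = n·h/√(8m_pE_n).
E_4 = 3.65×10^5 eV = 5.840×10^-14 J, so L = 4·6.63×10^-34/√(8·1.67×10^-27·5.840×10^-14) = 9.49×10^-14 m = 94.9 fm.

L = 94.9 fm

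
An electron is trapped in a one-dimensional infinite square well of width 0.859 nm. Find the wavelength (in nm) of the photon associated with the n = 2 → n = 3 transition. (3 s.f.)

E_1 = h²/(8m_eL²) = 8.165×10^-20 J, so ΔE = (3² − 2²)E_1 = 4.083×10^-19 J.
λ = hc/ΔE = (6.626×10^-34·2.998×10^8)/4.083×10^-19 = 4.87×10^-7 m = 487 nm.

λ = 487 nm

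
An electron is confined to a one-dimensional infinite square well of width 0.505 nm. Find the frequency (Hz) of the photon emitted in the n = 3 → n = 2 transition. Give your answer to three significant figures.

E_1 = h²/(8m_eL²) = 2.362×10^-19 J and ΔE = (3² − 2²)E_1 = 1.181×10^-18 J.
f = ΔE/h = 1.181×10^-18/6.626×10^-34 = 1.78×10^15 Hz.

f = 1.78×10^15 Hz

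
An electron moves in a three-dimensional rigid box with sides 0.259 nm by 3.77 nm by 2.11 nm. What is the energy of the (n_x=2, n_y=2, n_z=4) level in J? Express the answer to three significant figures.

For a 3D rectangular well E = (h²/8m_e)·Σ n_i²/L_i² = (6.626×10^-34)²/(8·9.109×10^-31) · [2²/(0.259 nm)² + 2²/(3.77 nm)² + 4²/(2.11 nm)²].
Evaluating gives E = 3.83×10^-18 J.

E = 3.83×10^-18 J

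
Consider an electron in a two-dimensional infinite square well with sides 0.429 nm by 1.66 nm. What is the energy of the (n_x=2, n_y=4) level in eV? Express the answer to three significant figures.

E = 10.4 eV

For a 2D rectangular well E = (h²/8m_e)·Σ n_i²/L_i² = (6.626×10^-34)²/(8·9.109×10^-31) · [2²/(0.429 nm)² + 4²/(1.66 nm)²].
Evaluating gives E = 1.659×10^-18 J = 10.4 eV.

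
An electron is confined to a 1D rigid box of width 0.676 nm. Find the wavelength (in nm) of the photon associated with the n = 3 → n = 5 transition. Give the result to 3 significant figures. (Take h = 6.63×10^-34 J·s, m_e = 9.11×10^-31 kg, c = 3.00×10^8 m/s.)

E_1 = h²/(8m_eL²) = 1.320×10^-19 J, so ΔE = (5² − 3²)E_1 = 2.112×10^-18 J.
λ = hc/ΔE = (6.63×10^-34·3.00×10^8)/2.112×10^-18 = 9.42×10^-8 m = 94.2 nm.

λ = 94.2 nm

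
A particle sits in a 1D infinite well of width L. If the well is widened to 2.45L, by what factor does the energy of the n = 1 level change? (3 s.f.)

E_n ∝ 1/L², so the energy scales by 1/2.45² = 0.167.

0.167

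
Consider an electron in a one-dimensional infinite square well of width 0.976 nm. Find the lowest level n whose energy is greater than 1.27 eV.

n = 2

E_1 = h²/(8m_eL²) = 6.325×10^-20 J = 0.3948 eV.
Need n² > 1.27/0.3948 = 3.217, i.e. n > 1.794.
The smallest integer satisfying this is n = 2.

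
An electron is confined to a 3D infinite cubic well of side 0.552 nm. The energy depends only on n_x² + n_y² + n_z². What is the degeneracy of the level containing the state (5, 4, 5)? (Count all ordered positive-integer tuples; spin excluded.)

degeneracy = 12

The level has n_x² + n_y² + n_z² = 66. The ordered positive-integer solutions are (1, 1, 8), (1, 4, 7), (1, 7, 4), (1, 8, 1), (4, 1, 7), (4, 5, 5), (4, 7, 1), (5, 4, 5), (5, 5, 4), (7, 1, 4), (7, 4, 1), (8, 1, 1).
That gives 12 states.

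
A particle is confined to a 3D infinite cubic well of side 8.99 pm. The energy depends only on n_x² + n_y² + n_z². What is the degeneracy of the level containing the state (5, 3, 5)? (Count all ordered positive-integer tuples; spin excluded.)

The level has n_x² + n_y² + n_z² = 59. The ordered positive-integer solutions are (1, 3, 7), (1, 7, 3), (3, 1, 7), (3, 5, 5), (3, 7, 1), (5, 3, 5), (5, 5, 3), (7, 1, 3), (7, 3, 1).
That gives 9 states.

degeneracy = 9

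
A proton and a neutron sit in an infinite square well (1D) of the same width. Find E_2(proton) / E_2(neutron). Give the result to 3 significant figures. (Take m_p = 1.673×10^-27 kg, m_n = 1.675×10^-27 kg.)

E_n ∝ 1/m at fixed n and L, so the ratio is m_n/m_p = 1.675×10^-27/1.673×10^-27 = 1.00.

1.00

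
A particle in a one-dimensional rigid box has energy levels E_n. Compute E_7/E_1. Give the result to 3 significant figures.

E_n ∝ n², so E_7/E_1 = 7²/1² = 49/1 = 49.0.

49.0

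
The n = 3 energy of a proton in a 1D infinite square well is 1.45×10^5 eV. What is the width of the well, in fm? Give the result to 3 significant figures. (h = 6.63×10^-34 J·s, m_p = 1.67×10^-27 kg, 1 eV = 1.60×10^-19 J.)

From E_n = n²h²/(8m_pL²), L = n·h/√(8m_pE_n).
E_3 = 1.45×10^5 eV = 2.320×10^-14 J, so L = 3·6.63×10^-34/√(8·1.67×10^-27·2.320×10^-14) = 1.13×10^-13 m = 113 fm.

L = 113 fm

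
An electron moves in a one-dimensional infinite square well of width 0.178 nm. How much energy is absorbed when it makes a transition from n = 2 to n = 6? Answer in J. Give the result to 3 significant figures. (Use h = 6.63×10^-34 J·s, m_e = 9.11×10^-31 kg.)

|ΔE| = 6.09×10^-17 J

E_1 = h²/(8m_eL²) = 1.904×10^-18 J.
|ΔE| = |2² − 6²|·E_1 = 32·1.904×10^-18 J = 6.09×10^-17 J.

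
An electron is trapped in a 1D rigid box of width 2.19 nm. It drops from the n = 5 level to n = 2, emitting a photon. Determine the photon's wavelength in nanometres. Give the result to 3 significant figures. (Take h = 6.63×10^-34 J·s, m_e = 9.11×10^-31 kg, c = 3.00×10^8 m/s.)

E_1 = h²/(8m_eL²) = 1.258×10^-20 J, so ΔE = (5² − 2²)E_1 = 2.642×10^-19 J.
λ = hc/ΔE = (6.63×10^-34·3.00×10^8)/2.642×10^-19 = 7.53×10^-7 m = 753 nm.

λ = 753 nm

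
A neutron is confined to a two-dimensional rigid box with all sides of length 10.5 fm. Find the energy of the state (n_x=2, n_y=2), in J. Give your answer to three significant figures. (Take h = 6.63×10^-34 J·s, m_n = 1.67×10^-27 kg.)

For a 2D rectangular well E = (h²/8m_n)·Σ n_i²/L_i² = (6.63×10^-34)²/(8·1.67×10^-27) · [2²/(10.5 fm)² + 2²/(10.5 fm)²].
Evaluating gives E = 2.39×10^-12 J.

E = 2.39×10^-12 J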